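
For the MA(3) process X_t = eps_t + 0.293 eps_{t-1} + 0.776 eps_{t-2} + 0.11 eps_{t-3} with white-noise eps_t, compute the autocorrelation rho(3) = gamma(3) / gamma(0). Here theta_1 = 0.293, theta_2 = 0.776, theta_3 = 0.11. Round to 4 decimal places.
\rho(3) = 0.0647

For an MA(q) process with theta_0 = 1, the autocovariance is
  gamma(k) = sigma^2 * sum_{i=0..q-k} theta_i * theta_{i+k},
and rho(k) = gamma(k) / gamma(0). Sigma^2 cancels.
  numerator   = (1)*(0.11) = 0.11.
  denominator = (1)^2 + (0.293)^2 + (0.776)^2 + (0.11)^2 = 1.700125.
  rho(3) = 0.11 / 1.700125 = 0.0647.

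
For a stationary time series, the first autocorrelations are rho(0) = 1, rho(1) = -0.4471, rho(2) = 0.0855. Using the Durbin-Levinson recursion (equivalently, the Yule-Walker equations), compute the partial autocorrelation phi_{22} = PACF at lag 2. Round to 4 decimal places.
\phi_{22} = -0.1430

The PACF at lag k is phi_{kk}, the last component of the solution
to the Yule-Walker system G_k phi = r_k where
  (G_k)_{ij} = rho(|i - j|), (r_k)_i = rho(i), i,j = 1..k.
Equivalently, Durbin-Levinson gives phi_{kk} iteratively:
  phi_{11} = rho(1)
  phi_{kk} = [rho(k) - sum_{j=1..k-1} phi_{k-1,j} rho(k-j)]
            / [1 - sum_{j=1..k-1} phi_{k-1,j} rho(j)],
  phi_{k,j} = phi_{k-1,j} - phi_{kk} phi_{k-1,k-j},  j = 1..k-1.
Step k = 1:
  phi_11 = rho(1) = -0.4471.
Step k = 2:
  phi_22 = [rho(2) - phi_11 rho(1)] / [1 - phi_11 rho(1)] = [0.0855 - (-0.4471)(-0.4471)] / [1 - (-0.4471)(-0.4471)]
         = -0.11439841 / 0.80010159 = -0.143.
Therefore phi_{22} = -0.1430.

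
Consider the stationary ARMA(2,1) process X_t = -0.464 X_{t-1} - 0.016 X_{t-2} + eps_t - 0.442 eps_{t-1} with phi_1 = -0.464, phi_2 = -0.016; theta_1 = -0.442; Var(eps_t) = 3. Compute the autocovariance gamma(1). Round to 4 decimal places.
\gamma(1) = -4.0741

Multiply the model equation by X_{t-k} and take expectations. With theta_0 = psi_0 = 1 and psi_j the MA(infinity) weights, this gives
  gamma(k) - sum_i phi_i gamma(k-i) = c_k,
  c_k = sigma^2 * sum_{j=k..q} theta_j psi_{j-k}   (c_k = 0 for k > q),
using gamma(-m) = gamma(m).
psi-weights needed (psi_j = theta_j + sum_i phi_i psi_{j-i}):
  psi_1 = theta_1 + phi_1 = -0.442 + (-0.464) = -0.906
Right-hand sides:
  c_0 = sigma^2 (1 + theta_1 psi_1) = 3 * (1 + (-0.442)(-0.906)) = 3 * 1.400452 = 4.201356
  c_1 = sigma^2 theta_1 = 3 * (-0.442) = -1.326
  c_2 = 0
Equations for k = 0, 1, 2 (AR order 2, c_2 = 0):
  (E0) gamma(0) = phi_1 gamma(1) + phi_2 gamma(2) + c_0
  (E1) gamma(1) = phi_1 gamma(0) + phi_2 gamma(1) + c_1
  (E2) gamma(2) = phi_1 gamma(1) + phi_2 gamma(0)
From (E1): gamma(1) = A gamma(0) + B with
  A = phi_1 / (1 - phi_2) = -0.464 / 1.016 = -0.456693,   B = c_1 / (1 - phi_2) = -1.326 / 1.016 = -1.305118.
Insert (E2) into (E0): gamma(0) (1 - phi_2^2) = phi_1 (1 + phi_2) gamma(1) + c_0.
  phi_1 (1 + phi_2) = (-0.464)(0.984) = -0.456576,   1 - phi_2^2 = 0.999744.
Replace gamma(1) by A gamma(0) + B and collect gamma(0):
  gamma(0) [0.999744 - (-0.456576)(-0.456693)] = (-0.456576)(-1.305118) + 4.201356
  gamma(0) * 0.791229 = 4.797242
  gamma(0) = 4.797242 / 0.791229 = 6.063026.
  gamma(1) = A gamma(0) + B = (-0.456693)(6.063026) + (-1.305118) = -4.074059.
Therefore gamma(1) = -4.0741 (to 4 decimal places).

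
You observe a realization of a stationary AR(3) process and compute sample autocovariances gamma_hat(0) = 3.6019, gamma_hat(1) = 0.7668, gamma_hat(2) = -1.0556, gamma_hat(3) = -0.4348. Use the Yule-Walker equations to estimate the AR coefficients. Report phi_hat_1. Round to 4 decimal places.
\hat\phi_{1} = 0.3050

The Yule-Walker equations for an AR(p) process read, in matrix form,
  Gamma_p phi = r_p,   with   (Gamma_p)_{ij} = gamma(|i - j|),
                       (r_p)_i = gamma(i),   i,j = 1..p.
Substitute the sample gammas (Toeplitz matrix and right-hand side of size 3):
  Gamma_p = [[3.6019, 0.7668, -1.0556], [0.7668, 3.6019, 0.7668], [-1.0556, 0.7668, 3.6019]]
  r_p     = [0.7668, -1.0556, -0.4348]
Written out (R1..R3):
  (R1) 3.6019 phi_1 + 0.7668 phi_2 - 1.0556 phi_3 = 0.7668
  (R2) 0.7668 phi_1 + 3.6019 phi_2 + 0.7668 phi_3 = -1.0556
  (R3) -1.0556 phi_1 + 0.7668 phi_2 + 3.6019 phi_3 = -0.4348
Gaussian elimination:
  R2 <- R2 - (0.7668/3.6019) R1 = R2 - (0.212888) R1:  3.438658 phi_2 + 0.991524 phi_3 = -1.218842
  R3 <- R3 - (-1.0556/3.6019) R1 = R3 - (-0.293068) R1:  0.991524 phi_2 + 3.292538 phi_3 = -0.210076
  R3 <- R3 - (0.991524/3.438658) R2 = R3 - (0.288346) R2:  3.006636 phi_3 = 0.141373
Back-substitution:
  phi_hat_3 = 0.141373 / 3.006636 = 0.04702
  phi_hat_2 = (-1.218842 - (0.991524)(0.04702)) / 3.438658 = -0.368011
  phi_hat_1 = (0.7668 - (0.7668)(-0.368011) - (-1.0556)(0.04702)) / 3.6019 = 0.305013
So phi_hat = [0.3050, -0.3680, 0.0470].
Therefore phi_hat_1 = 0.3050.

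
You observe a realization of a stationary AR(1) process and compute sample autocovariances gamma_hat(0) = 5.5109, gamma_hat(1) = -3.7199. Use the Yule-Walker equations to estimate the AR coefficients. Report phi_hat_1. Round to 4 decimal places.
\hat\phi_{1} = -0.6750

The Yule-Walker equations for an AR(p) process read, in matrix form,
  Gamma_p phi = r_p,   with   (Gamma_p)_{ij} = gamma(|i - j|),
                       (r_p)_i = gamma(i),   i,j = 1..p.
Substitute the sample gammas (Toeplitz matrix and right-hand side of size 1):
  Gamma_p = [[5.5109]]
  r_p     = [-3.7199]
With p = 1 this is the single equation gamma(0) phi_1 = gamma(1):
  phi_hat_1 = gamma(1) / gamma(0) = -3.7199 / 5.5109 = -0.6750.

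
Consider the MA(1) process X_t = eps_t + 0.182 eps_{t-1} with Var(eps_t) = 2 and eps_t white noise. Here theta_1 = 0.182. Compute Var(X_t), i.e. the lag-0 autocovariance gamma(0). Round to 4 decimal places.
\gamma(0) = 2.0662

For an MA(q) process X_t = eps_t + sum_i theta_i eps_{t-i} with
Var(eps_t) = sigma^2, the variance is
  gamma(0) = sigma^2 * (1 + sum_i theta_i^2).
  sum_i theta_i^2 = (0.182)^2 = 0.033124.
  gamma(0) = 2 * (1 + 0.033124) = 2 * 1.033124 = 2.066248, which rounds to 2.0662.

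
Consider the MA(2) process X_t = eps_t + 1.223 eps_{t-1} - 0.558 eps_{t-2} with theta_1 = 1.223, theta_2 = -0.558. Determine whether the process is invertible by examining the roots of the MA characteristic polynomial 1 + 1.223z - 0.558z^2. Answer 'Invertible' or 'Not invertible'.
\text{Not invertible}

The MA(q) characteristic polynomial is P(z) = 1 + 1.223z - 0.558z^2.
Invertibility requires all roots to lie outside the unit circle, i.e. |z| > 1 for every root.
Set 1 + (1.223) z + (-0.558) z^2 = 0, i.e. a z^2 + b z + c = 0 with a = -0.558, b = 1.223, c = 1.
Discriminant D = b^2 - 4ac = (1.223)^2 - 4*(-0.558)*1 = 1.495729 - (-2.232) = 3.727729.
D >= 0, so the roots are real: z = (-b +/- sqrt(D)) / (2a) = (-1.223 +/- 1.930733) / (-1.116).
  z_1 = (-1.223 + 1.930733) / (-1.116) = -0.6342,   |z_1| = 0.6342.
  z_2 = (-1.223 - 1.930733) / (-1.116) = 2.8259,   |z_2| = 2.8259.
Moduli of all roots: 0.6342, 2.8259.
All moduli strictly greater than 1? No.
Verdict: Not invertible.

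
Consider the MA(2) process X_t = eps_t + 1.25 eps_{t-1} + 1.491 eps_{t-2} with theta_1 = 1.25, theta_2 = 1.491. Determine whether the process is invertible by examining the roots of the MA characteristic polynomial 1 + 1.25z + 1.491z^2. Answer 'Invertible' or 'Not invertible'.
\text{Not invertible}

The MA(q) characteristic polynomial is P(z) = 1 + 1.25z + 1.491z^2.
Invertibility requires all roots to lie outside the unit circle, i.e. |z| > 1 for every root.
Set 1 + (1.25) z + (1.491) z^2 = 0, i.e. a z^2 + b z + c = 0 with a = 1.491, b = 1.25, c = 1.
Discriminant D = b^2 - 4ac = (1.25)^2 - 4*(1.491)*1 = 1.5625 - (5.964) = -4.4015.
D < 0, so the roots are the complex-conjugate pair z = (-b +/- i sqrt(-D)) / (2a) = -0.4192 +/- 0.7035i.
For a conjugate pair |z|^2 = z * conj(z) = (product of roots) = c/a = 1/(1.491) = 0.670691, so |z| = sqrt(0.670691) = 0.819 for both roots.
Moduli of all roots: 0.8190, 0.8190.
All moduli strictly greater than 1? No.
Verdict: Not invertible.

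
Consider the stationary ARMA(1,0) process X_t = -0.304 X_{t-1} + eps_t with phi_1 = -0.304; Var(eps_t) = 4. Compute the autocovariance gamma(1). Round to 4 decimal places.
\gamma(1) = -1.3398

Multiply the model equation by X_{t-k} and take expectations. With theta_0 = psi_0 = 1 and psi_j the MA(infinity) weights, this gives
  gamma(k) - sum_i phi_i gamma(k-i) = c_k,
  c_k = sigma^2 * sum_{j=k..q} theta_j psi_{j-k}   (c_k = 0 for k > q),
using gamma(-m) = gamma(m).
Pure AR (q = 0): c_0 = sigma^2 = 4, c_k = 0 for k >= 1.
Equations for k = 0 and k = 1 (AR order 1):
  gamma(0) = phi_1 gamma(1) + c_0
  gamma(1) = phi_1 gamma(0) + c_1
Substituting the second into the first: gamma(0) (1 - phi_1^2) = c_0 + phi_1 c_1, so
  gamma(0) = c_0 / (1 - phi_1^2) = 4 / (1 - (-0.304)^2) = 4 / 0.907584 = 4.407306.
  gamma(1) = phi_1 gamma(0) = (-0.304)(4.407306) = -1.339821.
Therefore gamma(1) = -1.3398 (to 4 decimal places).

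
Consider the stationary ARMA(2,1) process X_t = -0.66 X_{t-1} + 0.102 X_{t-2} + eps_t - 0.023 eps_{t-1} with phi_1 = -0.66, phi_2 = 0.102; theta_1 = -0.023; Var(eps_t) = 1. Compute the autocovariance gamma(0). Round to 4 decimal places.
\gamma(0) = 2.2731

Multiply the model equation by X_{t-k} and take expectations. With theta_0 = psi_0 = 1 and psi_j the MA(infinity) weights, this gives
  gamma(k) - sum_i phi_i gamma(k-i) = c_k,
  c_k = sigma^2 * sum_{j=k..q} theta_j psi_{j-k}   (c_k = 0 for k > q),
using gamma(-m) = gamma(m).
psi-weights needed (psi_j = theta_j + sum_i phi_i psi_{j-i}):
  psi_1 = theta_1 + phi_1 = -0.023 + (-0.66) = -0.683
Right-hand sides:
  c_0 = sigma^2 (1 + theta_1 psi_1) = 1 * (1 + (-0.023)(-0.683)) = 1 * 1.015709 = 1.015709
  c_1 = sigma^2 theta_1 = 1 * (-0.023) = -0.023
  c_2 = 0
Equations for k = 0, 1, 2 (AR order 2, c_2 = 0):
  (E0) gamma(0) = phi_1 gamma(1) + phi_2 gamma(2) + c_0
  (E1) gamma(1) = phi_1 gamma(0) + phi_2 gamma(1) + c_1
  (E2) gamma(2) = phi_1 gamma(1) + phi_2 gamma(0)
From (E1): gamma(1) = A gamma(0) + B with
  A = phi_1 / (1 - phi_2) = -0.66 / 0.898 = -0.734967,   B = c_1 / (1 - phi_2) = -0.023 / 0.898 = -0.025612.
Insert (E2) into (E0): gamma(0) (1 - phi_2^2) = phi_1 (1 + phi_2) gamma(1) + c_0.
  phi_1 (1 + phi_2) = (-0.66)(1.102) = -0.72732,   1 - phi_2^2 = 0.989596.
Replace gamma(1) by A gamma(0) + B and collect gamma(0):
  gamma(0) [0.989596 - (-0.72732)(-0.734967)] = (-0.72732)(-0.025612) + 1.015709
  gamma(0) * 0.45504 = 1.034337
  gamma(0) = 1.034337 / 0.45504 = 2.273069.
Therefore gamma(0) = 2.2731 (to 4 decimal places).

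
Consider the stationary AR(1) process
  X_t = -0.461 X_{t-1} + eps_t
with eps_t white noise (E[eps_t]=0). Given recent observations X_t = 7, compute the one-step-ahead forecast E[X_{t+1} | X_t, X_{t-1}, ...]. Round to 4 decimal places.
E[X_{t+1} \mid \mathcal F_t] = -3.2270

For an AR(p) model X_t = c + sum_i phi_i X_{t-i} + eps_t, the
one-step-ahead conditional mean is
  E[X_{t+1} | X_t, ...] = c + sum_i phi_i X_{t+1-i}.
Substitute known values:
  E[X_{t+1} | ...] = (-0.461) * (7)
                   = -3.2270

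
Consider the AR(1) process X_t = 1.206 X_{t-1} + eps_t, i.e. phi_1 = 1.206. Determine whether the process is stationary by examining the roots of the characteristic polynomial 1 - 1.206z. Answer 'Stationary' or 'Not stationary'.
\text{Not stationary}

The AR(p) characteristic polynomial is P(z) = 1 - 1.206z.
Stationarity requires all roots to lie outside the unit circle, i.e. |z| > 1 for every root.
This is linear in z: 1 + (-1.206) z = 0  =>  z = -1/(-1.206) = 0.829187,  |z| = 0.829187.
Moduli of all roots: 0.8292.
All moduli strictly greater than 1? No.
Verdict: Not stationary.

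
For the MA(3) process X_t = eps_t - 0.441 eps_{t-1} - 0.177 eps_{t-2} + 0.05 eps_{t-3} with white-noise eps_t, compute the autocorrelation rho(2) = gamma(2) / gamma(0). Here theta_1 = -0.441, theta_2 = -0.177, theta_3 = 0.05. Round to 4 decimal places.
\rho(2) = -0.1621

For an MA(q) process with theta_0 = 1, the autocovariance is
  gamma(k) = sigma^2 * sum_{i=0..q-k} theta_i * theta_{i+k},
and rho(k) = gamma(k) / gamma(0). Sigma^2 cancels.
  numerator   = (1)*(-0.177) + (-0.441)*(0.05) = -0.19905.
  denominator = (1)^2 + (-0.441)^2 + (-0.177)^2 + (0.05)^2 = 1.22831.
  rho(2) = -0.19905 / 1.22831 = -0.1621.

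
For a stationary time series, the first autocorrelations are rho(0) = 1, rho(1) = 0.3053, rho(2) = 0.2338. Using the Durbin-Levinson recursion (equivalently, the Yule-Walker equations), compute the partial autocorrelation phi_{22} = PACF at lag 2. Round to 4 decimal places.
\phi_{22} = 0.1550

The PACF at lag k is phi_{kk}, the last component of the solution
to the Yule-Walker system G_k phi = r_k where
  (G_k)_{ij} = rho(|i - j|), (r_k)_i = rho(i), i,j = 1..k.
Equivalently, Durbin-Levinson gives phi_{kk} iteratively:
  phi_{11} = rho(1)
  phi_{kk} = [rho(k) - sum_{j=1..k-1} phi_{k-1,j} rho(k-j)]
            / [1 - sum_{j=1..k-1} phi_{k-1,j} rho(j)],
  phi_{k,j} = phi_{k-1,j} - phi_{kk} phi_{k-1,k-j},  j = 1..k-1.
Step k = 1:
  phi_11 = rho(1) = 0.3053.
Step k = 2:
  phi_22 = [rho(2) - phi_11 rho(1)] / [1 - phi_11 rho(1)] = [0.2338 - (0.3053)(0.3053)] / [1 - (0.3053)(0.3053)]
         = 0.14059191 / 0.90679191 = 0.155.
Therefore phi_{22} = 0.1550.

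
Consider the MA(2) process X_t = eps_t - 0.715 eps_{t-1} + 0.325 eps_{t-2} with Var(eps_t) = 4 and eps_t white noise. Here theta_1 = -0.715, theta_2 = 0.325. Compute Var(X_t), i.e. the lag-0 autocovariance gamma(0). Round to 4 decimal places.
\gamma(0) = 6.4674

For an MA(q) process X_t = eps_t + sum_i theta_i eps_{t-i} with
Var(eps_t) = sigma^2, the variance is
  gamma(0) = sigma^2 * (1 + sum_i theta_i^2).
  sum_i theta_i^2 = (-0.715)^2 + (0.325)^2 = 0.511225 + 0.105625 = 0.61685.
  gamma(0) = 4 * (1 + 0.61685) = 4 * 1.61685 = 6.4674.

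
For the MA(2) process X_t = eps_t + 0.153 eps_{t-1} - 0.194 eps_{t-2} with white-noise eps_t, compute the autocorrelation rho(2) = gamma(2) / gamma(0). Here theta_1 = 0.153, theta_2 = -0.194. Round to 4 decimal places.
\rho(2) = -0.1828

For an MA(q) process with theta_0 = 1, the autocovariance is
  gamma(k) = sigma^2 * sum_{i=0..q-k} theta_i * theta_{i+k},
and rho(k) = gamma(k) / gamma(0). Sigma^2 cancels.
  numerator   = (1)*(-0.194) = -0.194.
  denominator = (1)^2 + (0.153)^2 + (-0.194)^2 = 1.061045.
  rho(2) = -0.194 / 1.061045 = -0.1828.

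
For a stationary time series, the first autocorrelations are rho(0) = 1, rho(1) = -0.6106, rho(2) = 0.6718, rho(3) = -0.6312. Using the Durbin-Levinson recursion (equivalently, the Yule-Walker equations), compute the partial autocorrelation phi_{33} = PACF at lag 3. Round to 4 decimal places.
\phi_{33} = -0.2589

The PACF at lag k is phi_{kk}, the last component of the solution
to the Yule-Walker system G_k phi = r_k where
  (G_k)_{ij} = rho(|i - j|), (r_k)_i = rho(i), i,j = 1..k.
Equivalently, Durbin-Levinson gives phi_{kk} iteratively:
  phi_{11} = rho(1)
  phi_{kk} = [rho(k) - sum_{j=1..k-1} phi_{k-1,j} rho(k-j)]
            / [1 - sum_{j=1..k-1} phi_{k-1,j} rho(j)],
  phi_{k,j} = phi_{k-1,j} - phi_{kk} phi_{k-1,k-j},  j = 1..k-1.
Step k = 1:
  phi_11 = rho(1) = -0.6106.
Step k = 2:
  phi_22 = [rho(2) - phi_11 rho(1)] / [1 - phi_11 rho(1)] = [0.6718 - (-0.6106)(-0.6106)] / [1 - (-0.6106)(-0.6106)]
         = 0.29896764 / 0.62716764 = 0.476695.
  Update: phi_21 = phi_11 - phi_22 phi_11 = -0.6106 - (0.476695)(-0.6106) = -0.31953.
Step k = 3:
  phi_33 = [rho(3) - phi_21 rho(2) - phi_22 rho(1)] / [1 - phi_21 rho(1) - phi_22 rho(2)]
    numerator   = -0.6312 - (-0.31953)(0.6718) - (0.476695)(-0.6106) = -0.12546977
    denominator = 1 - (-0.31953)(-0.6106) - (0.476695)(0.6718) = 0.48465128
  phi_33 = -0.12546977 / 0.48465128 = -0.2589.
Therefore phi_{33} = -0.2589.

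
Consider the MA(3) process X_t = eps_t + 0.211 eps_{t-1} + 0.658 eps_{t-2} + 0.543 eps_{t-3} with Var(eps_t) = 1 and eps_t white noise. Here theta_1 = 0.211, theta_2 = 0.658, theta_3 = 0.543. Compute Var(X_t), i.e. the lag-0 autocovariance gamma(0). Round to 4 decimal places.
\gamma(0) = 1.7723

For an MA(q) process X_t = eps_t + sum_i theta_i eps_{t-i} with
Var(eps_t) = sigma^2, the variance is
  gamma(0) = sigma^2 * (1 + sum_i theta_i^2).
  sum_i theta_i^2 = (0.211)^2 + (0.658)^2 + (0.543)^2 = 0.044521 + 0.432964 + 0.294849 = 0.772334.
  gamma(0) = 1 * (1 + 0.772334) = 1 * 1.772334 = 1.772334, which rounds to 1.7723.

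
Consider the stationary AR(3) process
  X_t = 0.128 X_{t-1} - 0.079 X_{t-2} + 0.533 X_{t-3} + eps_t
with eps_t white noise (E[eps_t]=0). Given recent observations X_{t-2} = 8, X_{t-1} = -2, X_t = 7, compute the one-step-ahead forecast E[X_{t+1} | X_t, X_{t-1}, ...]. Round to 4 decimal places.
E[X_{t+1} \mid \mathcal F_t] = 5.3180

For an AR(p) model X_t = c + sum_i phi_i X_{t-i} + eps_t, the
one-step-ahead conditional mean is
  E[X_{t+1} | X_t, ...] = c + sum_i phi_i X_{t+1-i}.
Substitute known values:
  E[X_{t+1} | ...] = (0.128) * (7) + (-0.079) * (-2) + (0.533) * (8)
                   = 5.3180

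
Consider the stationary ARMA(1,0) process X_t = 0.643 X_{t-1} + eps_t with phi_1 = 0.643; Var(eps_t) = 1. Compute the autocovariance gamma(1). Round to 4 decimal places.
\gamma(1) = 1.0962

Multiply the model equation by X_{t-k} and take expectations. With theta_0 = psi_0 = 1 and psi_j the MA(infinity) weights, this gives
  gamma(k) - sum_i phi_i gamma(k-i) = c_k,
  c_k = sigma^2 * sum_{j=k..q} theta_j psi_{j-k}   (c_k = 0 for k > q),
using gamma(-m) = gamma(m).
Pure AR (q = 0): c_0 = sigma^2 = 1, c_k = 0 for k >= 1.
Equations for k = 0 and k = 1 (AR order 1):
  gamma(0) = phi_1 gamma(1) + c_0
  gamma(1) = phi_1 gamma(0) + c_1
Substituting the second into the first: gamma(0) (1 - phi_1^2) = c_0 + phi_1 c_1, so
  gamma(0) = c_0 / (1 - phi_1^2) = 1 / (1 - (0.643)^2) = 1 / 0.586551 = 1.704882.
  gamma(1) = phi_1 gamma(0) = (0.643)(1.704882) = 1.096239.
Therefore gamma(1) = 1.0962 (to 4 decimal places).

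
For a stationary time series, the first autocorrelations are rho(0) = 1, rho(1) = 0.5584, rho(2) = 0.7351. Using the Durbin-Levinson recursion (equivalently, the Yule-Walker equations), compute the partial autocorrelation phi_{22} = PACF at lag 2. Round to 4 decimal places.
\phi_{22} = 0.6151

The PACF at lag k is phi_{kk}, the last component of the solution
to the Yule-Walker system G_k phi = r_k where
  (G_k)_{ij} = rho(|i - j|), (r_k)_i = rho(i), i,j = 1..k.
Equivalently, Durbin-Levinson gives phi_{kk} iteratively:
  phi_{11} = rho(1)
  phi_{kk} = [rho(k) - sum_{j=1..k-1} phi_{k-1,j} rho(k-j)]
            / [1 - sum_{j=1..k-1} phi_{k-1,j} rho(j)],
  phi_{k,j} = phi_{k-1,j} - phi_{kk} phi_{k-1,k-j},  j = 1..k-1.
Step k = 1:
  phi_11 = rho(1) = 0.5584.
Step k = 2:
  phi_22 = [rho(2) - phi_11 rho(1)] / [1 - phi_11 rho(1)] = [0.7351 - (0.5584)(0.5584)] / [1 - (0.5584)(0.5584)]
         = 0.42328944 / 0.68818944 = 0.6151.
Therefore phi_{22} = 0.6151.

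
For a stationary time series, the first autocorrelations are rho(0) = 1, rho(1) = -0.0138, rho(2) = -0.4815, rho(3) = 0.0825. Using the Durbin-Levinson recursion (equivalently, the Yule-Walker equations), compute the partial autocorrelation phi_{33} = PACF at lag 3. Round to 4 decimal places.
\phi_{33} = 0.0860

The PACF at lag k is phi_{kk}, the last component of the solution
to the Yule-Walker system G_k phi = r_k where
  (G_k)_{ij} = rho(|i - j|), (r_k)_i = rho(i), i,j = 1..k.
Equivalently, Durbin-Levinson gives phi_{kk} iteratively:
  phi_{11} = rho(1)
  phi_{kk} = [rho(k) - sum_{j=1..k-1} phi_{k-1,j} rho(k-j)]
            / [1 - sum_{j=1..k-1} phi_{k-1,j} rho(j)],
  phi_{k,j} = phi_{k-1,j} - phi_{kk} phi_{k-1,k-j},  j = 1..k-1.
Step k = 1:
  phi_11 = rho(1) = -0.0138.
Step k = 2:
  phi_22 = [rho(2) - phi_11 rho(1)] / [1 - phi_11 rho(1)] = [-0.4815 - (-0.0138)(-0.0138)] / [1 - (-0.0138)(-0.0138)]
         = -0.48169044 / 0.99980956 = -0.481782.
  Update: phi_21 = phi_11 - phi_22 phi_11 = -0.0138 - (-0.481782)(-0.0138) = -0.020449.
Step k = 3:
  phi_33 = [rho(3) - phi_21 rho(2) - phi_22 rho(1)] / [1 - phi_21 rho(1) - phi_22 rho(2)]
    numerator   = 0.0825 - (-0.020449)(-0.4815) - (-0.481782)(-0.0138) = 0.06600541
    denominator = 1 - (-0.020449)(-0.0138) - (-0.481782)(-0.4815) = 0.76773968
  phi_33 = 0.06600541 / 0.76773968 = 0.086.
Therefore phi_{33} = 0.0860.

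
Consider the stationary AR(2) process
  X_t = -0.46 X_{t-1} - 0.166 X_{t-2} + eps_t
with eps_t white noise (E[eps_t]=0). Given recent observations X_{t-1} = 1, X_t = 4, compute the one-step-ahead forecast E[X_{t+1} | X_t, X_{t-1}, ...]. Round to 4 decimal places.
E[X_{t+1} \mid \mathcal F_t] = -2.0060

For an AR(p) model X_t = c + sum_i phi_i X_{t-i} + eps_t, the
one-step-ahead conditional mean is
  E[X_{t+1} | X_t, ...] = c + sum_i phi_i X_{t+1-i}.
Substitute known values:
  E[X_{t+1} | ...] = (-0.46) * (4) + (-0.166) * (1)
                   = -2.0060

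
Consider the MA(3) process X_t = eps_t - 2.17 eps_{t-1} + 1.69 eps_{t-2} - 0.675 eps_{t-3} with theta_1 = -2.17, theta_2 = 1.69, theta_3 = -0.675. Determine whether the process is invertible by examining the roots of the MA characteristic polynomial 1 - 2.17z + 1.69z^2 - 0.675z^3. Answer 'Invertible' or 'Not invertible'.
\text{Not invertible}

The MA(q) characteristic polynomial is P(z) = 1 - 2.17z + 1.69z^2 - 0.675z^3.
Invertibility requires all roots to lie outside the unit circle, i.e. |z| > 1 for every root.
Degree 3: look for a simple real root z0 first, then factor out (1 - z/z0) and solve the remaining quadratic.
Testing z0 = 0.8: P(0.8) = 1 + (-2.17)(0.8) + (1.69)(0.8)^2 + (-0.675)(0.8)^3
  = 1 + (-1.736) + (1.0816) + (-0.3456) = 0.  So z_0 = 0.8 is a root, |z_0| = 0.8.
Divide out the factor (1 - 1.25 z) = (1 - z/z0) (since 1/z0 = 1.25):
  P(z) = (1 - 1.25 z)(1 + (-0.92) z + (0.54) z^2)
  [check: z-coef -0.92 - (1.25) = -2.17; z^2-coef 0.54 - (1.25)(-0.92) = 1.69; z^3-coef -(1.25)(0.54) = -0.675.]
Remaining roots from the quadratic factor 1 + (-0.92) z + (0.54) z^2:
  Set 1 + (-0.92) z + (0.54) z^2 = 0, i.e. a z^2 + b z + c = 0 with a = 0.54, b = -0.92, c = 1.
  Discriminant D = b^2 - 4ac = (-0.92)^2 - 4*(0.54)*1 = 0.8464 - (2.16) = -1.3136.
  D < 0, so the roots are the complex-conjugate pair z = (-b +/- i sqrt(-D)) / (2a) = 0.8519 +/- 1.0612i.
  For a conjugate pair |z|^2 = z * conj(z) = (product of roots) = c/a = 1/(0.54) = 1.851852, so |z| = sqrt(1.851852) = 1.3608 for both roots.
Moduli of all roots: 0.8000, 1.3608, 1.3608.
All moduli strictly greater than 1? No.
Verdict: Not invertible.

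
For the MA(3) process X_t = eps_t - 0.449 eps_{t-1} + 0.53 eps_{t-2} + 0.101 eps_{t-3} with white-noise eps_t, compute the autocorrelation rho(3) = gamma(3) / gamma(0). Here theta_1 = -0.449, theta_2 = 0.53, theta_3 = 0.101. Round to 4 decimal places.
\rho(3) = 0.0677

For an MA(q) process with theta_0 = 1, the autocovariance is
  gamma(k) = sigma^2 * sum_{i=0..q-k} theta_i * theta_{i+k},
and rho(k) = gamma(k) / gamma(0). Sigma^2 cancels.
  numerator   = (1)*(0.101) = 0.101.
  denominator = (1)^2 + (-0.449)^2 + (0.53)^2 + (0.101)^2 = 1.492702.
  rho(3) = 0.101 / 1.492702 = 0.0677.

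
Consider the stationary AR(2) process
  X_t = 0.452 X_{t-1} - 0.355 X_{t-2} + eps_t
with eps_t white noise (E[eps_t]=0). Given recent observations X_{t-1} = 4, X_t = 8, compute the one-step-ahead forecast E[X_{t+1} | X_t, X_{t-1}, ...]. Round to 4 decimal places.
E[X_{t+1} \mid \mathcal F_t] = 2.1960

For an AR(p) model X_t = c + sum_i phi_i X_{t-i} + eps_t, the
one-step-ahead conditional mean is
  E[X_{t+1} | X_t, ...] = c + sum_i phi_i X_{t+1-i}.
Substitute known values:
  E[X_{t+1} | ...] = (0.452) * (8) + (-0.355) * (4)
                   = 2.1960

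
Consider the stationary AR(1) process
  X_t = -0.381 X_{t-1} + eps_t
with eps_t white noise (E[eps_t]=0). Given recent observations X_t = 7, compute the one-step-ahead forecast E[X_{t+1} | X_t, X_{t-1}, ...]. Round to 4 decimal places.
E[X_{t+1} \mid \mathcal F_t] = -2.6670

For an AR(p) model X_t = c + sum_i phi_i X_{t-i} + eps_t, the
one-step-ahead conditional mean is
  E[X_{t+1} | X_t, ...] = c + sum_i phi_i X_{t+1-i}.
Substitute known values:
  E[X_{t+1} | ...] = (-0.381) * (7)
                   = -2.6670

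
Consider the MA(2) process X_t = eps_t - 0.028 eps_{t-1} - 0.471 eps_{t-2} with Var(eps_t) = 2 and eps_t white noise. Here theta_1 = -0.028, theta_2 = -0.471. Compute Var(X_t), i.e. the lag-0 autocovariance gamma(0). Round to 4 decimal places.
\gamma(0) = 2.4453

For an MA(q) process X_t = eps_t + sum_i theta_i eps_{t-i} with
Var(eps_t) = sigma^2, the variance is
  gamma(0) = sigma^2 * (1 + sum_i theta_i^2).
  sum_i theta_i^2 = (-0.028)^2 + (-0.471)^2 = 0.000784 + 0.221841 = 0.222625.
  gamma(0) = 2 * (1 + 0.222625) = 2 * 1.222625 = 2.44525, which rounds to 2.4453.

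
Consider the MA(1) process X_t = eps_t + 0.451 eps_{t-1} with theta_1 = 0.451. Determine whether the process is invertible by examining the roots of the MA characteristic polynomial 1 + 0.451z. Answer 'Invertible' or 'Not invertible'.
\text{Invertible}

The MA(q) characteristic polynomial is P(z) = 1 + 0.451z.
Invertibility requires all roots to lie outside the unit circle, i.e. |z| > 1 for every root.
This is linear in z: 1 + (0.451) z = 0  =>  z = -1/(0.451) = -2.217295,  |z| = 2.217295.
Moduli of all roots: 2.2173.
All moduli strictly greater than 1? Yes.
Verdict: Invertible.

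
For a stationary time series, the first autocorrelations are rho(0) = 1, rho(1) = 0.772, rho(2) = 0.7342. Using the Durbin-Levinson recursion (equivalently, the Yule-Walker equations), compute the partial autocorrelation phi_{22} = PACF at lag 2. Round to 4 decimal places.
\phi_{22} = 0.3421

The PACF at lag k is phi_{kk}, the last component of the solution
to the Yule-Walker system G_k phi = r_k where
  (G_k)_{ij} = rho(|i - j|), (r_k)_i = rho(i), i,j = 1..k.
Equivalently, Durbin-Levinson gives phi_{kk} iteratively:
  phi_{11} = rho(1)
  phi_{kk} = [rho(k) - sum_{j=1..k-1} phi_{k-1,j} rho(k-j)]
            / [1 - sum_{j=1..k-1} phi_{k-1,j} rho(j)],
  phi_{k,j} = phi_{k-1,j} - phi_{kk} phi_{k-1,k-j},  j = 1..k-1.
Step k = 1:
  phi_11 = rho(1) = 0.772.
Step k = 2:
  phi_22 = [rho(2) - phi_11 rho(1)] / [1 - phi_11 rho(1)] = [0.7342 - (0.772)(0.772)] / [1 - (0.772)(0.772)]
         = 0.138216 / 0.404016 = 0.3421.
Therefore phi_{22} = 0.3421.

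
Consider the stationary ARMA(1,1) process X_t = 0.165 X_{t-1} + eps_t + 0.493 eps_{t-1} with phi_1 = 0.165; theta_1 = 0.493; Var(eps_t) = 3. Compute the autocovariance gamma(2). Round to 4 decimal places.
\gamma(2) = 0.3621

Multiply the model equation by X_{t-k} and take expectations. With theta_0 = psi_0 = 1 and psi_j the MA(infinity) weights, this gives
  gamma(k) - sum_i phi_i gamma(k-i) = c_k,
  c_k = sigma^2 * sum_{j=k..q} theta_j psi_{j-k}   (c_k = 0 for k > q),
using gamma(-m) = gamma(m).
psi-weights needed (psi_j = theta_j + sum_i phi_i psi_{j-i}):
  psi_1 = theta_1 + phi_1 = 0.493 + (0.165) = 0.658
Right-hand sides:
  c_0 = sigma^2 (1 + theta_1 psi_1) = 3 * (1 + (0.493)(0.658)) = 3 * 1.324394 = 3.973182
  c_1 = sigma^2 theta_1 = 3 * (0.493) = 1.479
  c_2 = 0
Equations for k = 0 and k = 1 (AR order 1):
  gamma(0) = phi_1 gamma(1) + c_0
  gamma(1) = phi_1 gamma(0) + c_1
Substituting the second into the first: gamma(0) (1 - phi_1^2) = c_0 + phi_1 c_1, so
  gamma(0) = (c_0 + phi_1 c_1) / (1 - phi_1^2) = (3.973182 + (0.165)(1.479)) / (1 - (0.165)^2) = 4.217217 / 0.972775 = 4.335244.
  gamma(1) = phi_1 gamma(0) + c_1 = (0.165)(4.335244) + (1.479) = 2.194315.
For k = 2 (> q): gamma(2) = phi_1 gamma(1) = (0.165)(2.194315) = 0.362062.
Therefore gamma(2) = 0.3621 (to 4 decimal places).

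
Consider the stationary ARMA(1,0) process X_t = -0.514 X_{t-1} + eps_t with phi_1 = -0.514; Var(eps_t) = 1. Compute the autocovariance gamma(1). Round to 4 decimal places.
\gamma(1) = -0.6986

Multiply the model equation by X_{t-k} and take expectations. With theta_0 = psi_0 = 1 and psi_j the MA(infinity) weights, this gives
  gamma(k) - sum_i phi_i gamma(k-i) = c_k,
  c_k = sigma^2 * sum_{j=k..q} theta_j psi_{j-k}   (c_k = 0 for k > q),
using gamma(-m) = gamma(m).
Pure AR (q = 0): c_0 = sigma^2 = 1, c_k = 0 for k >= 1.
Equations for k = 0 and k = 1 (AR order 1):
  gamma(0) = phi_1 gamma(1) + c_0
  gamma(1) = phi_1 gamma(0) + c_1
Substituting the second into the first: gamma(0) (1 - phi_1^2) = c_0 + phi_1 c_1, so
  gamma(0) = c_0 / (1 - phi_1^2) = 1 / (1 - (-0.514)^2) = 1 / 0.735804 = 1.359058.
  gamma(1) = phi_1 gamma(0) = (-0.514)(1.359058) = -0.698556.
Therefore gamma(1) = -0.6986 (to 4 decimal places).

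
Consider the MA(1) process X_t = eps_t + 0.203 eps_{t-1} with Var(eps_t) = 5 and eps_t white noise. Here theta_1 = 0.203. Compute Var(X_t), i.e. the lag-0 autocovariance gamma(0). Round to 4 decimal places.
\gamma(0) = 5.2060

For an MA(q) process X_t = eps_t + sum_i theta_i eps_{t-i} with
Var(eps_t) = sigma^2, the variance is
  gamma(0) = sigma^2 * (1 + sum_i theta_i^2).
  sum_i theta_i^2 = (0.203)^2 = 0.041209.
  gamma(0) = 5 * (1 + 0.041209) = 5 * 1.041209 = 5.206045, which rounds to 5.2060.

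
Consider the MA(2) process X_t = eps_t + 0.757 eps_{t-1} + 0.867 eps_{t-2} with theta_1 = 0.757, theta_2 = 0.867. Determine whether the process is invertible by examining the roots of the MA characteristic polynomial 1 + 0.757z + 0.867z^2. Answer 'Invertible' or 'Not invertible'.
\text{Invertible}

The MA(q) characteristic polynomial is P(z) = 1 + 0.757z + 0.867z^2.
Invertibility requires all roots to lie outside the unit circle, i.e. |z| > 1 for every root.
Set 1 + (0.757) z + (0.867) z^2 = 0, i.e. a z^2 + b z + c = 0 with a = 0.867, b = 0.757, c = 1.
Discriminant D = b^2 - 4ac = (0.757)^2 - 4*(0.867)*1 = 0.573049 - (3.468) = -2.894951.
D < 0, so the roots are the complex-conjugate pair z = (-b +/- i sqrt(-D)) / (2a) = -0.4366 +/- 0.9812i.
For a conjugate pair |z|^2 = z * conj(z) = (product of roots) = c/a = 1/(0.867) = 1.153403, so |z| = sqrt(1.153403) = 1.074 for both roots.
Moduli of all roots: 1.0740, 1.0740.
All moduli strictly greater than 1? Yes.
Verdict: Invertible.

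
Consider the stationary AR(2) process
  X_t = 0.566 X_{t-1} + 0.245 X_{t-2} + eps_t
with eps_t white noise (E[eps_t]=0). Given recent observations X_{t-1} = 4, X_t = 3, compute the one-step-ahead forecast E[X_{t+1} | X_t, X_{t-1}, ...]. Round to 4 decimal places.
E[X_{t+1} \mid \mathcal F_t] = 2.6780

For an AR(p) model X_t = c + sum_i phi_i X_{t-i} + eps_t, the
one-step-ahead conditional mean is
  E[X_{t+1} | X_t, ...] = c + sum_i phi_i X_{t+1-i}.
Substitute known values:
  E[X_{t+1} | ...] = (0.566) * (3) + (0.245) * (4)
                   = 2.6780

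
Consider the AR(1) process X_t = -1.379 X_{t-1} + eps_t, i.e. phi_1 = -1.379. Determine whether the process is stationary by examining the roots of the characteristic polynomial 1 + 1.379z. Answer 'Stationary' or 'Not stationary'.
\text{Not stationary}

The AR(p) characteristic polynomial is P(z) = 1 + 1.379z.
Stationarity requires all roots to lie outside the unit circle, i.e. |z| > 1 for every root.
This is linear in z: 1 + (1.379) z = 0  =>  z = -1/(1.379) = -0.725163,  |z| = 0.725163.
Moduli of all roots: 0.7252.
All moduli strictly greater than 1? No.
Verdict: Not stationary.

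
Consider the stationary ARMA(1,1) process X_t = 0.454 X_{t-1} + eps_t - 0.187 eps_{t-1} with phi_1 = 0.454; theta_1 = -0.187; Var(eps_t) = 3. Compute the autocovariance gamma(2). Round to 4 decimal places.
\gamma(2) = 0.4192

Multiply the model equation by X_{t-k} and take expectations. With theta_0 = psi_0 = 1 and psi_j the MA(infinity) weights, this gives
  gamma(k) - sum_i phi_i gamma(k-i) = c_k,
  c_k = sigma^2 * sum_{j=k..q} theta_j psi_{j-k}   (c_k = 0 for k > q),
using gamma(-m) = gamma(m).
psi-weights needed (psi_j = theta_j + sum_i phi_i psi_{j-i}):
  psi_1 = theta_1 + phi_1 = -0.187 + (0.454) = 0.267
Right-hand sides:
  c_0 = sigma^2 (1 + theta_1 psi_1) = 3 * (1 + (-0.187)(0.267)) = 3 * 0.950071 = 2.850213
  c_1 = sigma^2 theta_1 = 3 * (-0.187) = -0.561
  c_2 = 0
Equations for k = 0 and k = 1 (AR order 1):
  gamma(0) = phi_1 gamma(1) + c_0
  gamma(1) = phi_1 gamma(0) + c_1
Substituting the second into the first: gamma(0) (1 - phi_1^2) = c_0 + phi_1 c_1, so
  gamma(0) = (c_0 + phi_1 c_1) / (1 - phi_1^2) = (2.850213 + (0.454)(-0.561)) / (1 - (0.454)^2) = 2.595519 / 0.793884 = 3.269393.
  gamma(1) = phi_1 gamma(0) + c_1 = (0.454)(3.269393) + (-0.561) = 0.923305.
For k = 2 (> q): gamma(2) = phi_1 gamma(1) = (0.454)(0.923305) = 0.41918.
Therefore gamma(2) = 0.4192 (to 4 decimal places).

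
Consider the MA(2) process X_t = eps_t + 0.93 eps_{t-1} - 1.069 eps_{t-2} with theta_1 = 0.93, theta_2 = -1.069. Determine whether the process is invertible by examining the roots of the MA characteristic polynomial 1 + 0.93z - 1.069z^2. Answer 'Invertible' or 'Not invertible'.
\text{Not invertible}

The MA(q) characteristic polynomial is P(z) = 1 + 0.93z - 1.069z^2.
Invertibility requires all roots to lie outside the unit circle, i.e. |z| > 1 for every root.
Set 1 + (0.93) z + (-1.069) z^2 = 0, i.e. a z^2 + b z + c = 0 with a = -1.069, b = 0.93, c = 1.
Discriminant D = b^2 - 4ac = (0.93)^2 - 4*(-1.069)*1 = 0.8649 - (-4.276) = 5.1409.
D >= 0, so the roots are real: z = (-b +/- sqrt(D)) / (2a) = (-0.93 +/- 2.267355) / (-2.138).
  z_1 = (-0.93 + 2.267355) / (-2.138) = -0.6255,   |z_1| = 0.6255.
  z_2 = (-0.93 - 2.267355) / (-2.138) = 1.4955,   |z_2| = 1.4955.
Moduli of all roots: 0.6255, 1.4955.
All moduli strictly greater than 1? No.
Verdict: Not invertible.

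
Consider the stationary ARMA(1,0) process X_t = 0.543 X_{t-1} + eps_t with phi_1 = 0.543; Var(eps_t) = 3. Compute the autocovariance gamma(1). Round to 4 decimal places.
\gamma(1) = 2.3101

Multiply the model equation by X_{t-k} and take expectations. With theta_0 = psi_0 = 1 and psi_j the MA(infinity) weights, this gives
  gamma(k) - sum_i phi_i gamma(k-i) = c_k,
  c_k = sigma^2 * sum_{j=k..q} theta_j psi_{j-k}   (c_k = 0 for k > q),
using gamma(-m) = gamma(m).
Pure AR (q = 0): c_0 = sigma^2 = 3, c_k = 0 for k >= 1.
Equations for k = 0 and k = 1 (AR order 1):
  gamma(0) = phi_1 gamma(1) + c_0
  gamma(1) = phi_1 gamma(0) + c_1
Substituting the second into the first: gamma(0) (1 - phi_1^2) = c_0 + phi_1 c_1, so
  gamma(0) = c_0 / (1 - phi_1^2) = 3 / (1 - (0.543)^2) = 3 / 0.705151 = 4.254408.
  gamma(1) = phi_1 gamma(0) = (0.543)(4.254408) = 2.310144.
Therefore gamma(1) = 2.3101 (to 4 decimal places).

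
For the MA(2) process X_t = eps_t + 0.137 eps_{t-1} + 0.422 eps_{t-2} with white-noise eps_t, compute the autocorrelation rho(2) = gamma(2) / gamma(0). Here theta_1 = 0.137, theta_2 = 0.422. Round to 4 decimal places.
\rho(2) = 0.3526

For an MA(q) process with theta_0 = 1, the autocovariance is
  gamma(k) = sigma^2 * sum_{i=0..q-k} theta_i * theta_{i+k},
and rho(k) = gamma(k) / gamma(0). Sigma^2 cancels.
  numerator   = (1)*(0.422) = 0.422.
  denominator = (1)^2 + (0.137)^2 + (0.422)^2 = 1.196853.
  rho(2) = 0.422 / 1.196853 = 0.3526.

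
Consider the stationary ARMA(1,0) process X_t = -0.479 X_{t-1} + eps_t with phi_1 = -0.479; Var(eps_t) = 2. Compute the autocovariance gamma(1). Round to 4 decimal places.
\gamma(1) = -1.2433

Multiply the model equation by X_{t-k} and take expectations. With theta_0 = psi_0 = 1 and psi_j the MA(infinity) weights, this gives
  gamma(k) - sum_i phi_i gamma(k-i) = c_k,
  c_k = sigma^2 * sum_{j=k..q} theta_j psi_{j-k}   (c_k = 0 for k > q),
using gamma(-m) = gamma(m).
Pure AR (q = 0): c_0 = sigma^2 = 2, c_k = 0 for k >= 1.
Equations for k = 0 and k = 1 (AR order 1):
  gamma(0) = phi_1 gamma(1) + c_0
  gamma(1) = phi_1 gamma(0) + c_1
Substituting the second into the first: gamma(0) (1 - phi_1^2) = c_0 + phi_1 c_1, so
  gamma(0) = c_0 / (1 - phi_1^2) = 2 / (1 - (-0.479)^2) = 2 / 0.770559 = 2.595518.
  gamma(1) = phi_1 gamma(0) = (-0.479)(2.595518) = -1.243253.
Therefore gamma(1) = -1.2433 (to 4 decimal places).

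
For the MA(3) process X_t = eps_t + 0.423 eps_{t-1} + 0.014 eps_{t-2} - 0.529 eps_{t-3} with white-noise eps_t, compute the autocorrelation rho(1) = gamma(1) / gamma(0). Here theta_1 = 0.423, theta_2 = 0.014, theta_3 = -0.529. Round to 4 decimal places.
\rho(1) = 0.2889

For an MA(q) process with theta_0 = 1, the autocovariance is
  gamma(k) = sigma^2 * sum_{i=0..q-k} theta_i * theta_{i+k},
and rho(k) = gamma(k) / gamma(0). Sigma^2 cancels.
  numerator   = (1)*(0.423) + (0.423)*(0.014) + (0.014)*(-0.529) = 0.421516.
  denominator = (1)^2 + (0.423)^2 + (0.014)^2 + (-0.529)^2 = 1.458966.
  rho(1) = 0.421516 / 1.458966 = 0.2889.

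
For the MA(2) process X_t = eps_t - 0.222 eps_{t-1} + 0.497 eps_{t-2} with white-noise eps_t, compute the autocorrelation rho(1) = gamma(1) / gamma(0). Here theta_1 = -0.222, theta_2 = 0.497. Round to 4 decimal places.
\rho(1) = -0.2564

For an MA(q) process with theta_0 = 1, the autocovariance is
  gamma(k) = sigma^2 * sum_{i=0..q-k} theta_i * theta_{i+k},
and rho(k) = gamma(k) / gamma(0). Sigma^2 cancels.
  numerator   = (1)*(-0.222) + (-0.222)*(0.497) = -0.332334.
  denominator = (1)^2 + (-0.222)^2 + (0.497)^2 = 1.296293.
  rho(1) = -0.332334 / 1.296293 = -0.2564.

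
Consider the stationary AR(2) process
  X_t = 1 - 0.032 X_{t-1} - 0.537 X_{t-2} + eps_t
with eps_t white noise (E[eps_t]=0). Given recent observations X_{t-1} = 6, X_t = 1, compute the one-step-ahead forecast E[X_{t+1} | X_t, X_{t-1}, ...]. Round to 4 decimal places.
E[X_{t+1} \mid \mathcal F_t] = -2.2540

For an AR(p) model X_t = c + sum_i phi_i X_{t-i} + eps_t, the
one-step-ahead conditional mean is
  E[X_{t+1} | X_t, ...] = c + sum_i phi_i X_{t+1-i}.
Substitute known values:
  E[X_{t+1} | ...] = 1 + (-0.032) * (1) + (-0.537) * (6)
                   = -2.2540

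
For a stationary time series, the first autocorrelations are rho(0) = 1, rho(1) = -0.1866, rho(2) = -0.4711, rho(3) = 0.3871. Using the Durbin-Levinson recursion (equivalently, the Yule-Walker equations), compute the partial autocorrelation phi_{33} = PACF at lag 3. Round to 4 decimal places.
\phi_{33} = 0.2219

The PACF at lag k is phi_{kk}, the last component of the solution
to the Yule-Walker system G_k phi = r_k where
  (G_k)_{ij} = rho(|i - j|), (r_k)_i = rho(i), i,j = 1..k.
Equivalently, Durbin-Levinson gives phi_{kk} iteratively:
  phi_{11} = rho(1)
  phi_{kk} = [rho(k) - sum_{j=1..k-1} phi_{k-1,j} rho(k-j)]
            / [1 - sum_{j=1..k-1} phi_{k-1,j} rho(j)],
  phi_{k,j} = phi_{k-1,j} - phi_{kk} phi_{k-1,k-j},  j = 1..k-1.
Step k = 1:
  phi_11 = rho(1) = -0.1866.
Step k = 2:
  phi_22 = [rho(2) - phi_11 rho(1)] / [1 - phi_11 rho(1)] = [-0.4711 - (-0.1866)(-0.1866)] / [1 - (-0.1866)(-0.1866)]
         = -0.50591956 / 0.96518044 = -0.524171.
  Update: phi_21 = phi_11 - phi_22 phi_11 = -0.1866 - (-0.524171)(-0.1866) = -0.28441.
Step k = 3:
  phi_33 = [rho(3) - phi_21 rho(2) - phi_22 rho(1)] / [1 - phi_21 rho(1) - phi_22 rho(2)]
    numerator   = 0.3871 - (-0.28441)(-0.4711) - (-0.524171)(-0.1866) = 0.15530401
    denominator = 1 - (-0.28441)(-0.1866) - (-0.524171)(-0.4711) = 0.6999921
  phi_33 = 0.15530401 / 0.6999921 = 0.2219.
Therefore phi_{33} = 0.2219.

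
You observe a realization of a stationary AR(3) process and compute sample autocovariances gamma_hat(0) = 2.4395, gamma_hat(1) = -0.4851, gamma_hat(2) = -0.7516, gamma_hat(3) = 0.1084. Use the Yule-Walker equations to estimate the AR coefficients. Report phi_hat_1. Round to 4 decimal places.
\hat\phi_{1} = -0.3190

The Yule-Walker equations for an AR(p) process read, in matrix form,
  Gamma_p phi = r_p,   with   (Gamma_p)_{ij} = gamma(|i - j|),
                       (r_p)_i = gamma(i),   i,j = 1..p.
Substitute the sample gammas (Toeplitz matrix and right-hand side of size 3):
  Gamma_p = [[2.4395, -0.4851, -0.7516], [-0.4851, 2.4395, -0.4851], [-0.7516, -0.4851, 2.4395]]
  r_p     = [-0.4851, -0.7516, 0.1084]
Written out (R1..R3):
  (R1) 2.4395 phi_1 - 0.4851 phi_2 - 0.7516 phi_3 = -0.4851
  (R2) -0.4851 phi_1 + 2.4395 phi_2 - 0.4851 phi_3 = -0.7516
  (R3) -0.7516 phi_1 - 0.4851 phi_2 + 2.4395 phi_3 = 0.1084
Gaussian elimination:
  R2 <- R2 - (-0.4851/2.4395) R1 = R2 - (-0.198852) R1:  2.343037 phi_2 - 0.634557 phi_3 = -0.848063
  R3 <- R3 - (-0.7516/2.4395) R1 = R3 - (-0.308096) R1:  -0.634557 phi_2 + 2.207935 phi_3 = -0.041057
  R3 <- R3 - (-0.634557/2.343037) R2 = R3 - (-0.270827) R2:  2.03608 phi_3 = -0.270736
Back-substitution:
  phi_hat_3 = -0.270736 / 2.03608 = -0.132969
  phi_hat_2 = (-0.848063 - (-0.634557)(-0.132969)) / 2.343037 = -0.397962
  phi_hat_1 = (-0.4851 - (-0.4851)(-0.397962) - (-0.7516)(-0.132969)) / 2.4395 = -0.318955
So phi_hat = [-0.3190, -0.3980, -0.1330].
Therefore phi_hat_1 = -0.3190.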